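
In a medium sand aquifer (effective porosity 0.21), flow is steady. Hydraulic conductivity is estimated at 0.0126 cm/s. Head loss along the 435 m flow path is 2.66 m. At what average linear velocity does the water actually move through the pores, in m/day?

0.317

Convert K: 0.0126 cm/s × 864 = 10.89 m/day.
Hydraulic gradient i = Δh / L = 2.66 / 435 = 0.006115.
Darcy flux q = K · i = 10.89 × 0.006115 = 0.06657 m/day.
Seepage velocity v = q / n_e = 0.06657 / 0.21 = 0.3170 m/day.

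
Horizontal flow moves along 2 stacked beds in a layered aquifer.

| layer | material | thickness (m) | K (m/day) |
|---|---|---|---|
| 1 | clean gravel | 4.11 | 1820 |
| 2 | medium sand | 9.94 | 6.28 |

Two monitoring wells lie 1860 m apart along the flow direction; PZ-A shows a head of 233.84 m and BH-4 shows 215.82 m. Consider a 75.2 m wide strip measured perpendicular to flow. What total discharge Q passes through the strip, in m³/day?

Flow is parallel to layering, so each bed carries its own Darcy discharge and the transmissivities add.
Σ(K_i·b_i) = 1820×4.11 + 6.28×9.94 = 7543 m²/day.
Hydraulic gradient i = (233.84 − 215.82) / 1860 = 18.02 / 1860 = 0.009688.
Q = Σ(K_i·b_i) · W · i = 7543 × 75.2 × 0.009688 = 5495 m³/day.

5500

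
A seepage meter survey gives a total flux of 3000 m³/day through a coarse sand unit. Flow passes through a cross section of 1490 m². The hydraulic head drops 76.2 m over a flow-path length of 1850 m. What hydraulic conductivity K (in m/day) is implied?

Hydraulic gradient i = Δh / L = 76.2 / 1850 = 0.04119.
From Q = K·A·i, K = Q / (A·i) = 3000 / (1490 × 0.04119) = 48.88 m/day.

48.9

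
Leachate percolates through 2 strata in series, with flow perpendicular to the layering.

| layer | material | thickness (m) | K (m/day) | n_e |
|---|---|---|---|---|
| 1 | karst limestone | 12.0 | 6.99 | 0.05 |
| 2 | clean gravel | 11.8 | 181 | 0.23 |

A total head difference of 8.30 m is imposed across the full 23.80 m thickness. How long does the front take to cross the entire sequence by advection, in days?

0.711

With flow normal to the layers, continuity requires the same specific discharge q through every layer.
Σ(b_i/K_i) = 12.0/6.99 + 11.8/181 = 1.782 d.
q = Δh / Σ(b_i/K_i) = 8.30 / 1.782 = 4.658 m/day.
In each layer the seepage velocity is v_i = q/n_i, so the layer transit time is t_i = b_i·n_i / q:
  layer 1 (karst limestone): t_1 = 12.0 × 0.05 / 4.658 = 0.1288 d
  layer 2 (clean gravel): t_2 = 11.8 × 0.23 / 4.658 = 0.5827 d
Total t = Σ t_i = 0.7115 days.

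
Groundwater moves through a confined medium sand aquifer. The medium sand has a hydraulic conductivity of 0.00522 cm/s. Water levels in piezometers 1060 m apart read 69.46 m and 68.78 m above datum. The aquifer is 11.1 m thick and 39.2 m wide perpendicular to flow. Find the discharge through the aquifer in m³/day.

1.26

Convert K: 0.00522 cm/s × 864 = 4.510 m/day.
Cross-sectional area A = 39.2 × 11.1 = 435.1 m².
Hydraulic gradient i = (69.46 − 68.78) / 1060 = 0.68 / 1060 = 0.0006415.
Darcy's law: Q = K · A · i = 4.510 × 435.1 × 0.0006415 = 1.259 m³/day.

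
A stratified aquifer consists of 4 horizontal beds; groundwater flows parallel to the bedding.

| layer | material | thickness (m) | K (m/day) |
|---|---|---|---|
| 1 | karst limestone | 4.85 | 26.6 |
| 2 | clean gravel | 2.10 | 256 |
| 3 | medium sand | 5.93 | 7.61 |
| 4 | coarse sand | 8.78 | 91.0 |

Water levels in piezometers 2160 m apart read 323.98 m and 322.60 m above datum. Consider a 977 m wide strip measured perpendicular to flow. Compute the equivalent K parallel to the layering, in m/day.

Flow is parallel to layering, so each bed carries its own Darcy discharge and the transmissivities add.
Σ(K_i·b_i) = 26.6×4.85 + 256×2.10 + 7.61×5.93 + 91.0×8.78 = 1511 m²/day.
Total thickness b = 21.66 m, so K_eq = Σ(K_i·b_i)/b = 69.75 m/day.

69.7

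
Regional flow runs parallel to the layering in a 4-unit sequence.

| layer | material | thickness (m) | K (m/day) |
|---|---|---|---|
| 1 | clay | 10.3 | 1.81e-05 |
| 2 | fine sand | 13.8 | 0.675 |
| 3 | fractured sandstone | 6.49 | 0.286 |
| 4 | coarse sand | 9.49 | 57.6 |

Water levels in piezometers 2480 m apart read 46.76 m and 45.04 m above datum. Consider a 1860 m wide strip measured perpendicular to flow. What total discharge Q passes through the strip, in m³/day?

720

Flow is parallel to layering, so each bed carries its own Darcy discharge and the transmissivities add.
Σ(K_i·b_i) = 1.81e-05×10.3 + 0.675×13.8 + 0.286×6.49 + 57.6×9.49 = 557.8 m²/day.
Hydraulic gradient i = (46.76 − 45.04) / 2480 = 1.72 / 2480 = 0.0006935.
Q = Σ(K_i·b_i) · W · i = 557.8 × 1860 × 0.0006935 = 719.6 m³/day.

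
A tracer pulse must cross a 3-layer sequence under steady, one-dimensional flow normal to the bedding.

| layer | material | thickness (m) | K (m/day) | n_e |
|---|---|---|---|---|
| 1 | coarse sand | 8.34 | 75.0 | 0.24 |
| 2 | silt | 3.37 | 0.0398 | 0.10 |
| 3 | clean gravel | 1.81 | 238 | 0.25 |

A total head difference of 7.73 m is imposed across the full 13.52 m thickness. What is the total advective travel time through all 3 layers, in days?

With flow normal to the layers, continuity requires the same specific discharge q through every layer.
Σ(b_i/K_i) = 8.34/75.0 + 3.37/0.0398 + 1.81/238 = 84.79 d.
q = Δh / Σ(b_i/K_i) = 7.73 / 84.79 = 0.09116 m/day.
In each layer the seepage velocity is v_i = q/n_i, so the layer transit time is t_i = b_i·n_i / q:
  layer 1 (coarse sand): t_1 = 8.34 × 0.24 / 0.09116 = 21.96 d
  layer 2 (silt): t_2 = 3.37 × 0.10 / 0.09116 = 3.697 d
  layer 3 (clean gravel): t_3 = 1.81 × 0.25 / 0.09116 = 4.964 d
Total t = Σ t_i = 30.62 days.

30.6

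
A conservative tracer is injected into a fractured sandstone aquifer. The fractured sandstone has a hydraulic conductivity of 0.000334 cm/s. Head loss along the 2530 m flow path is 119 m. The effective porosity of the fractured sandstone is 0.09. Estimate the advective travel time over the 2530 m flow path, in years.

45.9

Convert K: 0.000334 cm/s × 864 = 0.2886 m/day.
Hydraulic gradient i = Δh / L = 119 / 2530 = 0.04704.
Darcy flux q = K · i = 0.2886 × 0.04704 = 0.01357 m/day.
Seepage velocity v = q / n_e = 0.01357 / 0.09 = 0.1508 m/day.
Travel time t = L / v = 2530 / 0.1508 = 16776 days = 45.93 years.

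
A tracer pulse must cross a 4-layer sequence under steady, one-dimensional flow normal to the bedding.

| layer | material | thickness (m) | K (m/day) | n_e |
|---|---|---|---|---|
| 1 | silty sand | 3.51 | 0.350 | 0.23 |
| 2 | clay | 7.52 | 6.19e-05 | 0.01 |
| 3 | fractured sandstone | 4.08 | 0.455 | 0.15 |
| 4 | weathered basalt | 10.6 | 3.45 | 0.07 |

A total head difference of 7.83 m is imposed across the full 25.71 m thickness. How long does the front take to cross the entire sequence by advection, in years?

With flow normal to the layers, continuity requires the same specific discharge q through every layer.
Σ(b_i/K_i) = 3.51/0.350 + 7.52/6.19e-05 + 4.08/0.455 + 10.6/3.45 = 1.215e+05 d.
q = Δh / Σ(b_i/K_i) = 7.83 / 1.215e+05 = 6.444e-05 m/day.
In each layer the seepage velocity is v_i = q/n_i, so the layer transit time is t_i = b_i·n_i / q:
  layer 1 (silty sand): t_1 = 3.51 × 0.23 / 6.444e-05 = 12528 d
  layer 2 (clay): t_2 = 7.52 × 0.01 / 6.444e-05 = 1167 d
  layer 3 (fractured sandstone): t_3 = 4.08 × 0.15 / 6.444e-05 = 9497 d
  layer 4 (weathered basalt): t_4 = 10.6 × 0.07 / 6.444e-05 = 11515 d
Total t = Σ t_i = 34707 days = 95.02 years.

95.0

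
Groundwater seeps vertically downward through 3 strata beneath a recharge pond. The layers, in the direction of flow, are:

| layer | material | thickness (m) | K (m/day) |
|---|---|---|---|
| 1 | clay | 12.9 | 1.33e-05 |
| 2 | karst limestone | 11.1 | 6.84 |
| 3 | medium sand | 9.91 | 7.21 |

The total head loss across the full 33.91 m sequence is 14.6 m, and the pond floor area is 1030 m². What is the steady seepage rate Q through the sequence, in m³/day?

Flow is perpendicular to layering, so the layers act in series and the equivalent K is the thickness-weighted harmonic mean.
Total thickness L = 12.9 + 11.1 + 9.91 = 33.91 m.
Σ(b_i/K_i) = 12.9/1.33e-05 + 11.1/6.84 + 9.91/7.21 = 9.699e+05 d.
K_eq = L / Σ(b_i/K_i) = 33.91 / 9.699e+05 = 3.496e-05 m/day.
Q = K_eq · A · (Δh/L) = 3.496e-05 × 1030 × (14.6/33.91) = 0.01550 m³/day.

0.0155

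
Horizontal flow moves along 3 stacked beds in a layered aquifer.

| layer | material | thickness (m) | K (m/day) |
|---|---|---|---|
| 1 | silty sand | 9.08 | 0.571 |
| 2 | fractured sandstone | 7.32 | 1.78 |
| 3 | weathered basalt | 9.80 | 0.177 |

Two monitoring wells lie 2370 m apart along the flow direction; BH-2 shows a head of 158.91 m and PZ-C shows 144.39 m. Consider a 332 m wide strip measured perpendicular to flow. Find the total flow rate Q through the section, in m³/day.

Flow is parallel to layering, so each bed carries its own Darcy discharge and the transmissivities add.
Σ(K_i·b_i) = 0.571×9.08 + 1.78×7.32 + 0.177×9.80 = 19.95 m²/day.
Hydraulic gradient i = (158.91 − 144.39) / 2370 = 14.52 / 2370 = 0.006127.
Q = Σ(K_i·b_i) · W · i = 19.95 × 332 × 0.006127 = 40.58 m³/day.

40.6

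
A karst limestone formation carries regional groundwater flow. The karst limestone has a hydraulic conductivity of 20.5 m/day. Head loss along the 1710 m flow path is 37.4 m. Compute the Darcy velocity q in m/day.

Hydraulic gradient i = Δh / L = 37.4 / 1710 = 0.02187.
Specific discharge q = K · i = 20.50 × 0.02187 = 0.4484 m/day.

0.448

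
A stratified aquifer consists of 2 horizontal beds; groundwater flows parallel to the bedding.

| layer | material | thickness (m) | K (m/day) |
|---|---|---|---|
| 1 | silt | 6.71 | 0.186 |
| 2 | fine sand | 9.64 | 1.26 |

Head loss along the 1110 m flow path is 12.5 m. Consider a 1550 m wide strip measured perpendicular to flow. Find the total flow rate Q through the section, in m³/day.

Flow is parallel to layering, so each bed carries its own Darcy discharge and the transmissivities add.
Σ(K_i·b_i) = 0.186×6.71 + 1.26×9.64 = 13.39 m²/day.
Hydraulic gradient i = Δh / L = 12.5 / 1110 = 0.01126.
Q = Σ(K_i·b_i) · W · i = 13.39 × 1550 × 0.01126 = 233.8 m³/day.

234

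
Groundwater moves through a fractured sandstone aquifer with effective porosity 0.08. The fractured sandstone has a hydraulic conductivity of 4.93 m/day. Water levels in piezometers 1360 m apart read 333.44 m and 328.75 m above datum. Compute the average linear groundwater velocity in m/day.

0.213

Hydraulic gradient i = (333.44 − 328.75) / 1360 = 4.69 / 1360 = 0.003449.
Darcy flux q = K · i = 4.930 × 0.003449 = 0.01700 m/day.
Seepage velocity v = q / n_e = 0.01700 / 0.08 = 0.2125 m/day.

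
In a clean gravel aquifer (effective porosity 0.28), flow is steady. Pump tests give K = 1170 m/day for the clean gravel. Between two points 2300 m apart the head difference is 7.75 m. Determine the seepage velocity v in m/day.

Hydraulic gradient i = Δh / L = 7.75 / 2300 = 0.003370.
Darcy flux q = K · i = 1170 × 0.003370 = 3.942 m/day.
Seepage velocity v = q / n_e = 3.942 / 0.28 = 14.08 m/day.

14.1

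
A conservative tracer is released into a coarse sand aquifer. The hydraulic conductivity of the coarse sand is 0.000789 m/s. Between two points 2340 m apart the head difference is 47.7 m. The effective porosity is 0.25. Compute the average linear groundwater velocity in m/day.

Convert K: 0.000789 m/s × 86400 = 68.17 m/day.
Hydraulic gradient i = Δh / L = 47.7 / 2340 = 0.02038.
Darcy flux q = K · i = 68.17 × 0.02038 = 1.390 m/day.
Seepage velocity v = q / n_e = 1.390 / 0.25 = 5.558 m/day.

5.56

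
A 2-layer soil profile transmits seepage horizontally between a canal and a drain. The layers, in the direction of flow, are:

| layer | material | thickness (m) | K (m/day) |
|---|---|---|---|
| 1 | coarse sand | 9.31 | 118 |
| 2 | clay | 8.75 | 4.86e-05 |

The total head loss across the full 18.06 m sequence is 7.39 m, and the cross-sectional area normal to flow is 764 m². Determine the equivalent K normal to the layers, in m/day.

0.000100

Flow is perpendicular to layering, so the layers act in series and the equivalent K is the thickness-weighted harmonic mean.
Total thickness L = 9.31 + 8.75 = 18.06 m.
Σ(b_i/K_i) = 9.31/118 + 8.75/4.86e-05 = 1.800e+05 d.
K_eq = L / Σ(b_i/K_i) = 18.06 / 1.800e+05 = 0.0001003 m/day.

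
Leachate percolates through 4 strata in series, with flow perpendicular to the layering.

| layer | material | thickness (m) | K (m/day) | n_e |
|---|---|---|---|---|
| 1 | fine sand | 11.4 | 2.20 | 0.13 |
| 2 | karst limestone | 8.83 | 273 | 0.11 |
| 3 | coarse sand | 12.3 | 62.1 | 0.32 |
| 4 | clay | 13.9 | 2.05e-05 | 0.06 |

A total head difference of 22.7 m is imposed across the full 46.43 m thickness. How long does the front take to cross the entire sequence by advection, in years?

591

With flow normal to the layers, continuity requires the same specific discharge q through every layer.
Σ(b_i/K_i) = 11.4/2.20 + 8.83/273 + 12.3/62.1 + 13.9/2.05e-05 = 6.781e+05 d.
q = Δh / Σ(b_i/K_i) = 22.7 / 6.781e+05 = 3.348e-05 m/day.
In each layer the seepage velocity is v_i = q/n_i, so the layer transit time is t_i = b_i·n_i / q:
  layer 1 (fine sand): t_1 = 11.4 × 0.13 / 3.348e-05 = 44268 d
  layer 2 (karst limestone): t_2 = 8.83 × 0.11 / 3.348e-05 = 29013 d
  layer 3 (coarse sand): t_3 = 12.3 × 0.32 / 3.348e-05 = 1.176e+05 d
  layer 4 (clay): t_4 = 13.9 × 0.06 / 3.348e-05 = 24912 d
Total t = Σ t_i = 2.158e+05 days = 590.7 years.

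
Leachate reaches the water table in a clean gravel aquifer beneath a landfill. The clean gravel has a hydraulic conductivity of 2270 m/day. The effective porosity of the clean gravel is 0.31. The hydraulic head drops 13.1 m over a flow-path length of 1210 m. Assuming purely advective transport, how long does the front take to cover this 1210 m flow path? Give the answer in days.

15.3

Hydraulic gradient i = Δh / L = 13.1 / 1210 = 0.01083.
Darcy flux q = K · i = 2270 × 0.01083 = 24.58 m/day.
Seepage velocity v = q / n_e = 24.58 / 0.31 = 79.28 m/day.
Travel time t = L / v = 1210 / 79.28 = 15.26 days.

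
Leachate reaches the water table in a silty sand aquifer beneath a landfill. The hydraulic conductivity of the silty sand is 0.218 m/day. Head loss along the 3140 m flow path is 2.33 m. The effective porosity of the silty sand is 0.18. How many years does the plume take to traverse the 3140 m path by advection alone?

9570

Hydraulic gradient i = Δh / L = 2.33 / 3140 = 0.0007420.
Darcy flux q = K · i = 0.2180 × 0.0007420 = 0.0001618 m/day.
Seepage velocity v = q / n_e = 0.0001618 / 0.18 = 0.0008987 m/day.
Travel time t = L / v = 3140 / 0.0008987 = 3.494e+06 days = 9566 years.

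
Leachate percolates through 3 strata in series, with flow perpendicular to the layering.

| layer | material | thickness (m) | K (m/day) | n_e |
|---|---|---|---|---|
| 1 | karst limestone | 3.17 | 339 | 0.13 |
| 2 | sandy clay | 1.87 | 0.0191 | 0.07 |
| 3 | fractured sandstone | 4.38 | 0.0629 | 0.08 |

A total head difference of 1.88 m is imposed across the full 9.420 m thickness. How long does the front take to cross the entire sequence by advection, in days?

79.6

With flow normal to the layers, continuity requires the same specific discharge q through every layer.
Σ(b_i/K_i) = 3.17/339 + 1.87/0.0191 + 4.38/0.0629 = 167.5 d.
q = Δh / Σ(b_i/K_i) = 1.88 / 167.5 = 0.01122 m/day.
In each layer the seepage velocity is v_i = q/n_i, so the layer transit time is t_i = b_i·n_i / q:
  layer 1 (karst limestone): t_1 = 3.17 × 0.13 / 0.01122 = 36.73 d
  layer 2 (sandy clay): t_2 = 1.87 × 0.07 / 0.01122 = 11.67 d
  layer 3 (fractured sandstone): t_3 = 4.38 × 0.08 / 0.01122 = 31.23 d
Total t = Σ t_i = 79.62 days.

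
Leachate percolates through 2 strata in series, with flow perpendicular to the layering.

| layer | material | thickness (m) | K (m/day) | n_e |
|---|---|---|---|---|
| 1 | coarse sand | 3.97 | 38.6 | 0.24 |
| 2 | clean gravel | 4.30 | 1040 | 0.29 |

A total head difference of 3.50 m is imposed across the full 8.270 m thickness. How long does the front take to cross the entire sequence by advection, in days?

0.0672

With flow normal to the layers, continuity requires the same specific discharge q through every layer.
Σ(b_i/K_i) = 3.97/38.6 + 4.30/1040 = 0.1070 d.
q = Δh / Σ(b_i/K_i) = 3.50 / 0.1070 = 32.72 m/day.
In each layer the seepage velocity is v_i = q/n_i, so the layer transit time is t_i = b_i·n_i / q:
  layer 1 (coarse sand): t_1 = 3.97 × 0.24 / 32.72 = 0.02912 d
  layer 2 (clean gravel): t_2 = 4.30 × 0.29 / 32.72 = 0.03812 d
Total t = Σ t_i = 0.06724 days.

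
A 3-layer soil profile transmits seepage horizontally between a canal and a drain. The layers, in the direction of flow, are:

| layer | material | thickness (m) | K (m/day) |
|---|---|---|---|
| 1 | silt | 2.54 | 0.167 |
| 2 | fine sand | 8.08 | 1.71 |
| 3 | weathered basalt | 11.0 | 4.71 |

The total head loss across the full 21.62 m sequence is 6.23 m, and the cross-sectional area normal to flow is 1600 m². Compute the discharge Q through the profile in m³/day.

Flow is perpendicular to layering, so the layers act in series and the equivalent K is the thickness-weighted harmonic mean.
Total thickness L = 2.54 + 8.08 + 11.0 = 21.62 m.
Σ(b_i/K_i) = 2.54/0.167 + 8.08/1.71 + 11.0/4.71 = 22.27 d.
K_eq = L / Σ(b_i/K_i) = 21.62 / 22.27 = 0.9708 m/day.
Q = K_eq · A · (Δh/L) = 0.9708 × 1600 × (6.23/21.62) = 447.6 m³/day.

448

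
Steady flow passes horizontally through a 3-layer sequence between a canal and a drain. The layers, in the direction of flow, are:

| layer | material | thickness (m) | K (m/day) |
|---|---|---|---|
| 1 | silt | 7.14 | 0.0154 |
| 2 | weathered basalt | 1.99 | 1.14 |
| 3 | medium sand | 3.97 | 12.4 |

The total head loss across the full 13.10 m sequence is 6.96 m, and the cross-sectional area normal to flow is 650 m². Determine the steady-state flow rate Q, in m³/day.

Flow is perpendicular to layering, so the layers act in series and the equivalent K is the thickness-weighted harmonic mean.
Total thickness L = 7.14 + 1.99 + 3.97 = 13.10 m.
Σ(b_i/K_i) = 7.14/0.0154 + 1.99/1.14 + 3.97/12.4 = 465.7 d.
K_eq = L / Σ(b_i/K_i) = 13.10 / 465.7 = 0.02813 m/day.
Q = K_eq · A · (Δh/L) = 0.02813 × 650 × (6.96/13.10) = 9.714 m³/day.

9.71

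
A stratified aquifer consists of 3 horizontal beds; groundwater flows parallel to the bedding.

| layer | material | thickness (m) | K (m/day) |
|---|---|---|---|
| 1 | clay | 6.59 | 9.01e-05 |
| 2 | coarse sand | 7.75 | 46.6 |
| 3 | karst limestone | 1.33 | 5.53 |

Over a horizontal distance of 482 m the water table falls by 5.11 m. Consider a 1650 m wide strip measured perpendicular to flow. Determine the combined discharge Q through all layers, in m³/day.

6450

Flow is parallel to layering, so each bed carries its own Darcy discharge and the transmissivities add.
Σ(K_i·b_i) = 9.01e-05×6.59 + 46.6×7.75 + 5.53×1.33 = 368.5 m²/day.
Hydraulic gradient i = Δh / L = 5.11 / 482 = 0.01060.
Q = Σ(K_i·b_i) · W · i = 368.5 × 1650 × 0.01060 = 6446 m³/day.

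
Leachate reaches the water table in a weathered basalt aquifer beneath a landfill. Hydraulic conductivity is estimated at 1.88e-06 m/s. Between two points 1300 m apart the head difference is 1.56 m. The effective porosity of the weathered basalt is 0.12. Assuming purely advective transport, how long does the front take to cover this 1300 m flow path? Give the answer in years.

Convert K: 1.88e-06 m/s × 86400 = 0.1624 m/day.
Hydraulic gradient i = Δh / L = 1.56 / 1300 = 0.001200.
Darcy flux q = K · i = 0.1624 × 0.001200 = 0.0001949 m/day.
Seepage velocity v = q / n_e = 0.0001949 / 0.12 = 0.001624 m/day.
Travel time t = L / v = 1300 / 0.001624 = 8.003e+05 days = 2191 years.

2190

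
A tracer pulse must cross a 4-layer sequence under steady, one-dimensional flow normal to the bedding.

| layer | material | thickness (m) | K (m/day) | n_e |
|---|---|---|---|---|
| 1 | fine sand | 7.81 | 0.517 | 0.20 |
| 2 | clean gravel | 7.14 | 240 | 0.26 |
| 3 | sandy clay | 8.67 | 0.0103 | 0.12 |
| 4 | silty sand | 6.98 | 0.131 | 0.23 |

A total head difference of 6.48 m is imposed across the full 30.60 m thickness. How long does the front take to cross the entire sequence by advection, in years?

With flow normal to the layers, continuity requires the same specific discharge q through every layer.
Σ(b_i/K_i) = 7.81/0.517 + 7.14/240 + 8.67/0.0103 + 6.98/0.131 = 910.2 d.
q = Δh / Σ(b_i/K_i) = 6.48 / 910.2 = 0.007120 m/day.
In each layer the seepage velocity is v_i = q/n_i, so the layer transit time is t_i = b_i·n_i / q:
  layer 1 (fine sand): t_1 = 7.81 × 0.20 / 0.007120 = 219.4 d
  layer 2 (clean gravel): t_2 = 7.14 × 0.26 / 0.007120 = 260.7 d
  layer 3 (sandy clay): t_3 = 8.67 × 0.12 / 0.007120 = 146.1 d
  layer 4 (silty sand): t_4 = 6.98 × 0.23 / 0.007120 = 225.5 d
Total t = Σ t_i = 851.8 days = 2.332 years.

2.33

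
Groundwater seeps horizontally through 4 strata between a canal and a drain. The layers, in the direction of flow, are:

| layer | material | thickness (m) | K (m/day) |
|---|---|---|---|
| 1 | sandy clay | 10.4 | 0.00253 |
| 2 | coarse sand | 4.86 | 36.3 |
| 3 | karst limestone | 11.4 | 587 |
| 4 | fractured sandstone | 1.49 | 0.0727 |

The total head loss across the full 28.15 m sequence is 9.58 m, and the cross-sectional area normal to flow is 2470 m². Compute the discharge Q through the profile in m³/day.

5.73

Flow is perpendicular to layering, so the layers act in series and the equivalent K is the thickness-weighted harmonic mean.
Total thickness L = 10.4 + 4.86 + 11.4 + 1.49 = 28.15 m.
Σ(b_i/K_i) = 10.4/0.00253 + 4.86/36.3 + 11.4/587 + 1.49/0.0727 = 4131 d.
K_eq = L / Σ(b_i/K_i) = 28.15 / 4131 = 0.006814 m/day.
Q = K_eq · A · (Δh/L) = 0.006814 × 2470 × (9.58/28.15) = 5.728 m³/day.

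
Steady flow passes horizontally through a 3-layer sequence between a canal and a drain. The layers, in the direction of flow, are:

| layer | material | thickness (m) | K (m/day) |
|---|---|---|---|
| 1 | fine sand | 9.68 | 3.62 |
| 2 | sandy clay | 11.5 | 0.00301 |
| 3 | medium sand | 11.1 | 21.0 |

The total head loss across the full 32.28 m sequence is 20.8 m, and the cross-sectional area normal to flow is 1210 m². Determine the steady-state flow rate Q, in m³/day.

Flow is perpendicular to layering, so the layers act in series and the equivalent K is the thickness-weighted harmonic mean.
Total thickness L = 9.68 + 11.5 + 11.1 = 32.28 m.
Σ(b_i/K_i) = 9.68/3.62 + 11.5/0.00301 + 11.1/21.0 = 3824 d.
K_eq = L / Σ(b_i/K_i) = 32.28 / 3824 = 0.008442 m/day.
Q = K_eq · A · (Δh/L) = 0.008442 × 1210 × (20.8/32.28) = 6.582 m³/day.

6.58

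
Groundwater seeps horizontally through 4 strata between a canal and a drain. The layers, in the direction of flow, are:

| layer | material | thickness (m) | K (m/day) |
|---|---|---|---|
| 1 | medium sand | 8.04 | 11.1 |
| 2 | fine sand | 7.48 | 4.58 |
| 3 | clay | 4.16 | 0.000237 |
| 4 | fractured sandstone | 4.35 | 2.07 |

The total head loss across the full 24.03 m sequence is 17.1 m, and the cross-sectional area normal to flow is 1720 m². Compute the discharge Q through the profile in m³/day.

1.68

Flow is perpendicular to layering, so the layers act in series and the equivalent K is the thickness-weighted harmonic mean.
Total thickness L = 8.04 + 7.48 + 4.16 + 4.35 = 24.03 m.
Σ(b_i/K_i) = 8.04/11.1 + 7.48/4.58 + 4.16/0.000237 + 4.35/2.07 = 17557 d.
K_eq = L / Σ(b_i/K_i) = 24.03 / 17557 = 0.001369 m/day.
Q = K_eq · A · (Δh/L) = 0.001369 × 1720 × (17.1/24.03) = 1.675 m³/day.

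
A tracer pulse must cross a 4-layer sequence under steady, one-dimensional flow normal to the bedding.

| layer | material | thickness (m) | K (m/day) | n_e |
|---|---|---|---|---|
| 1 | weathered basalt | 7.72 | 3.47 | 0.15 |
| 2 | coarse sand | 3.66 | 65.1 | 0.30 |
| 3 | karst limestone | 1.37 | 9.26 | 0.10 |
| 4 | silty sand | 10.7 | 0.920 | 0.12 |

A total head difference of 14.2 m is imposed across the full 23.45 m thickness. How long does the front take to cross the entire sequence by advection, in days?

3.64

With flow normal to the layers, continuity requires the same specific discharge q through every layer.
Σ(b_i/K_i) = 7.72/3.47 + 3.66/65.1 + 1.37/9.26 + 10.7/0.920 = 14.06 d.
q = Δh / Σ(b_i/K_i) = 14.2 / 14.06 = 1.010 m/day.
In each layer the seepage velocity is v_i = q/n_i, so the layer transit time is t_i = b_i·n_i / q:
  layer 1 (weathered basalt): t_1 = 7.72 × 0.15 / 1.010 = 1.147 d
  layer 2 (coarse sand): t_2 = 3.66 × 0.30 / 1.010 = 1.087 d
  layer 3 (karst limestone): t_3 = 1.37 × 0.10 / 1.010 = 0.1356 d
  layer 4 (silty sand): t_4 = 10.7 × 0.12 / 1.010 = 1.271 d
Total t = Σ t_i = 3.641 days.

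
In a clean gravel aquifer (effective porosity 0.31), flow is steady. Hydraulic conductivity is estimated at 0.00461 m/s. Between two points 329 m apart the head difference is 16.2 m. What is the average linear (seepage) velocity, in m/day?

63.3

Convert K: 0.00461 m/s × 86400 = 398.3 m/day.
Hydraulic gradient i = Δh / L = 16.2 / 329 = 0.04924.
Darcy flux q = K · i = 398.3 × 0.04924 = 19.61 m/day.
Seepage velocity v = q / n_e = 19.61 / 0.31 = 63.27 m/day.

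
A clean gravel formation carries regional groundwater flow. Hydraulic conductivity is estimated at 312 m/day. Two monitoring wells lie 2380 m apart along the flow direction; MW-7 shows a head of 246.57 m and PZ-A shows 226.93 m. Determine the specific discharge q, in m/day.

Hydraulic gradient i = (246.57 − 226.93) / 2380 = 19.64 / 2380 = 0.008252.
Specific discharge q = K · i = 312.0 × 0.008252 = 2.575 m/day.

2.57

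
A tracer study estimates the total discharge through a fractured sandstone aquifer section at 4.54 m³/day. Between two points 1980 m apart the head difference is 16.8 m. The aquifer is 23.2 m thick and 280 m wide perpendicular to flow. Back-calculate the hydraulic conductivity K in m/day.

Cross-sectional area A = 280 × 23.2 = 6496 m².
Hydraulic gradient i = Δh / L = 16.8 / 1980 = 0.008485.
From Q = K·A·i, K = Q / (A·i) = 4.54 / (6496 × 0.008485) = 0.08237 m/day.

0.0824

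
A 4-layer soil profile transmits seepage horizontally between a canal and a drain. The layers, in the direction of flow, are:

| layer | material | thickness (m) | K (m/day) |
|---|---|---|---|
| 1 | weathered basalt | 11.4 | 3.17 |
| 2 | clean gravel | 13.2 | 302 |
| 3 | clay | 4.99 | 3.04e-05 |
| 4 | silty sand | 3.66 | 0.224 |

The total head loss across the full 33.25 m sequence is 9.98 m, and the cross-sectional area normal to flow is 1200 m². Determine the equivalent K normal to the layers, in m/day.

Flow is perpendicular to layering, so the layers act in series and the equivalent K is the thickness-weighted harmonic mean.
Total thickness L = 11.4 + 13.2 + 4.99 + 3.66 = 33.25 m.
Σ(b_i/K_i) = 11.4/3.17 + 13.2/302 + 4.99/3.04e-05 + 3.66/0.224 = 1.642e+05 d.
K_eq = L / Σ(b_i/K_i) = 33.25 / 1.642e+05 = 0.0002025 m/day.

0.000203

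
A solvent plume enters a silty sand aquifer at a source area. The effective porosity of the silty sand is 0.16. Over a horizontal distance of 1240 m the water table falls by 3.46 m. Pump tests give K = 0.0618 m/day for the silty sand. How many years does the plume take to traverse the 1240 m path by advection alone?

3150

Hydraulic gradient i = Δh / L = 3.46 / 1240 = 0.002790.
Darcy flux q = K · i = 0.06180 × 0.002790 = 0.0001724 m/day.
Seepage velocity v = q / n_e = 0.0001724 / 0.16 = 0.001078 m/day.
Travel time t = L / v = 1240 / 0.001078 = 1.151e+06 days = 3150 years.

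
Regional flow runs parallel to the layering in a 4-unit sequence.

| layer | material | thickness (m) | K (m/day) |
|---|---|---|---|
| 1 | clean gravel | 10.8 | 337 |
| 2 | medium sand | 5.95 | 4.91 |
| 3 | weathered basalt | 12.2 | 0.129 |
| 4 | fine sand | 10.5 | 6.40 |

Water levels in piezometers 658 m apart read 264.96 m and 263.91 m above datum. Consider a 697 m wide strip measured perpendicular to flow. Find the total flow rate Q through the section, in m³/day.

Flow is parallel to layering, so each bed carries its own Darcy discharge and the transmissivities add.
Σ(K_i·b_i) = 337×10.8 + 4.91×5.95 + 0.129×12.2 + 6.40×10.5 = 3738 m²/day.
Hydraulic gradient i = (264.96 − 263.91) / 658 = 1.05 / 658 = 0.001596.
Q = Σ(K_i·b_i) · W · i = 3738 × 697 × 0.001596 = 4157 m³/day.

4160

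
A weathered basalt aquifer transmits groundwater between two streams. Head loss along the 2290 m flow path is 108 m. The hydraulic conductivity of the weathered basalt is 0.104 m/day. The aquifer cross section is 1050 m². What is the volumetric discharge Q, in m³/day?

Hydraulic gradient i = Δh / L = 108 / 2290 = 0.04716.
Darcy's law: Q = K · A · i = 0.1040 × 1050 × 0.04716 = 5.150 m³/day.

5.15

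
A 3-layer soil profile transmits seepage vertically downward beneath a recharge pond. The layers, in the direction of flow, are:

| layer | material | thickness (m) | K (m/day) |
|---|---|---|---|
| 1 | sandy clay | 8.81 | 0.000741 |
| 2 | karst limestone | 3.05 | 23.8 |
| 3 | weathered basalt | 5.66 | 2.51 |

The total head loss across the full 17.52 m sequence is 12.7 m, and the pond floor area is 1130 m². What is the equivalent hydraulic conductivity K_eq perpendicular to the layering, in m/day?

0.00147

Flow is perpendicular to layering, so the layers act in series and the equivalent K is the thickness-weighted harmonic mean.
Total thickness L = 8.81 + 3.05 + 5.66 = 17.52 m.
Σ(b_i/K_i) = 8.81/0.000741 + 3.05/23.8 + 5.66/2.51 = 11892 d.
K_eq = L / Σ(b_i/K_i) = 17.52 / 11892 = 0.001473 m/day.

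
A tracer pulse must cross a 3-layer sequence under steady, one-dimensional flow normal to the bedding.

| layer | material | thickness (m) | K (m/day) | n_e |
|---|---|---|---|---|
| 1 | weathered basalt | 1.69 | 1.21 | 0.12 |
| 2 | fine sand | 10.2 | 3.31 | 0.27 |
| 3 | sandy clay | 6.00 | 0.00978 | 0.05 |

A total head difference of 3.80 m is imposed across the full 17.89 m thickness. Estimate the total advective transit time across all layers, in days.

530

With flow normal to the layers, continuity requires the same specific discharge q through every layer.
Σ(b_i/K_i) = 1.69/1.21 + 10.2/3.31 + 6.00/0.00978 = 618.0 d.
q = Δh / Σ(b_i/K_i) = 3.80 / 618.0 = 0.006149 m/day.
In each layer the seepage velocity is v_i = q/n_i, so the layer transit time is t_i = b_i·n_i / q:
  layer 1 (weathered basalt): t_1 = 1.69 × 0.12 / 0.006149 = 32.98 d
  layer 2 (fine sand): t_2 = 10.2 × 0.27 / 0.006149 = 447.9 d
  layer 3 (sandy clay): t_3 = 6.00 × 0.05 / 0.006149 = 48.79 d
Total t = Σ t_i = 529.6 days.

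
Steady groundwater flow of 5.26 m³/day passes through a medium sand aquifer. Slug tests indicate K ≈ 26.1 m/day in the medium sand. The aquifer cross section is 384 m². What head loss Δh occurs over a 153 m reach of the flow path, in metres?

From Q = K·A·i, i = Q / (K·A) = 5.26 / (26.10 × 384.0) = 0.0005248.
Head loss Δh = i · L = 0.0005248 × 153 = 0.08030 m.

0.0803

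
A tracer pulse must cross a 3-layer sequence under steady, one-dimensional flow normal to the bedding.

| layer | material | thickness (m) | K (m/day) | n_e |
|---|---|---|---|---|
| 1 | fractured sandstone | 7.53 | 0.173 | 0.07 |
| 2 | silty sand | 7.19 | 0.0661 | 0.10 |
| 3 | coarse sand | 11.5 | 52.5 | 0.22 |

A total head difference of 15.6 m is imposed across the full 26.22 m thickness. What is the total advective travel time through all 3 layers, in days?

With flow normal to the layers, continuity requires the same specific discharge q through every layer.
Σ(b_i/K_i) = 7.53/0.173 + 7.19/0.0661 + 11.5/52.5 = 152.5 d.
q = Δh / Σ(b_i/K_i) = 15.6 / 152.5 = 0.1023 m/day.
In each layer the seepage velocity is v_i = q/n_i, so the layer transit time is t_i = b_i·n_i / q:
  layer 1 (fractured sandstone): t_1 = 7.53 × 0.07 / 0.1023 = 5.153 d
  layer 2 (silty sand): t_2 = 7.19 × 0.10 / 0.1023 = 7.030 d
  layer 3 (coarse sand): t_3 = 11.5 × 0.22 / 0.1023 = 24.74 d
Total t = Σ t_i = 36.92 days.

36.9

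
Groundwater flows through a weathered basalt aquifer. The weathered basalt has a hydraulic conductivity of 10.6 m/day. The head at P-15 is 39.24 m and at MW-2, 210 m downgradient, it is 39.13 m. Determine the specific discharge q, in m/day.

Hydraulic gradient i = (39.24 − 39.13) / 210 = 0.11 / 210 = 0.0005238.
Specific discharge q = K · i = 10.60 × 0.0005238 = 0.005552 m/day.

0.00555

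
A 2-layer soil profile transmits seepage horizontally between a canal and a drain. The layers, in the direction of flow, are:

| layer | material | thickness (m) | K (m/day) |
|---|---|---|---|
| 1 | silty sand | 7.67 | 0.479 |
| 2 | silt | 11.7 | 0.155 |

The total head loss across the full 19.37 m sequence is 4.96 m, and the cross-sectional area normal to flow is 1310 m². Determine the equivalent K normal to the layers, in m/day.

0.212

Flow is perpendicular to layering, so the layers act in series and the equivalent K is the thickness-weighted harmonic mean.
Total thickness L = 7.67 + 11.7 = 19.37 m.
Σ(b_i/K_i) = 7.67/0.479 + 11.7/0.155 = 91.50 d.
K_eq = L / Σ(b_i/K_i) = 19.37 / 91.50 = 0.2117 m/day.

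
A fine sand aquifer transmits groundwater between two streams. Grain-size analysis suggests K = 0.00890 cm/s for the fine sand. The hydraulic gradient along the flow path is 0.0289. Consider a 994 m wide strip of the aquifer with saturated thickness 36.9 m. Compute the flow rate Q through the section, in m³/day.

Convert K: 0.00890 cm/s × 864 = 7.690 m/day.
Cross-sectional area A = 994 × 36.9 = 36679 m².
Hydraulic gradient i = 0.0289.
Darcy's law: Q = K · A · i = 7.690 × 36679 × 0.02890 = 8151 m³/day.

8150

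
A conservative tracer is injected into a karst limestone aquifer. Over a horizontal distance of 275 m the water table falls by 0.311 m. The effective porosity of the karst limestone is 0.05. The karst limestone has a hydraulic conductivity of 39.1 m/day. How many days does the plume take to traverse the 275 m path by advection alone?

311

Hydraulic gradient i = Δh / L = 0.311 / 275 = 0.001131.
Darcy flux q = K · i = 39.10 × 0.001131 = 0.04422 m/day.
Seepage velocity v = q / n_e = 0.04422 / 0.05 = 0.8844 m/day.
Travel time t = L / v = 275 / 0.8844 = 311.0 days.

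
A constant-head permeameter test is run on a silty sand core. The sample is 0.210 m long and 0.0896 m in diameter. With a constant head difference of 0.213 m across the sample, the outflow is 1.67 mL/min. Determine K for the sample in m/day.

Cross-sectional area A = π·(d/2)² = π × (0.0896/2)² = 0.006305 m².
Convert discharge: 1.67 mL/min = 2.783e-08 m³/s.
Darcy's law rearranged: K = Q·L / (A·Δh) = 2.783e-08 × 0.210 / (0.006305 × 0.213) = 4.352e-06 m/s = 0.3760 m/day.

0.376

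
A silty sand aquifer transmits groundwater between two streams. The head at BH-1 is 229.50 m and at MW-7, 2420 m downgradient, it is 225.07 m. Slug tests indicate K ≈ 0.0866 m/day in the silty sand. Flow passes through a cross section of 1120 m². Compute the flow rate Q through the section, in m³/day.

0.178

Hydraulic gradient i = (229.50 − 225.07) / 2420 = 4.43 / 2420 = 0.001831.
Darcy's law: Q = K · A · i = 0.08660 × 1120 × 0.001831 = 0.1776 m³/day.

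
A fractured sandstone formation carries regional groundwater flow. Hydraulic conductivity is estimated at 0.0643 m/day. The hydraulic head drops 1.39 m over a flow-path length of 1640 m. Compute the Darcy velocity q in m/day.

Hydraulic gradient i = Δh / L = 1.39 / 1640 = 0.0008476.
Specific discharge q = K · i = 0.06430 × 0.0008476 = 5.450e-05 m/day.

5.45e-05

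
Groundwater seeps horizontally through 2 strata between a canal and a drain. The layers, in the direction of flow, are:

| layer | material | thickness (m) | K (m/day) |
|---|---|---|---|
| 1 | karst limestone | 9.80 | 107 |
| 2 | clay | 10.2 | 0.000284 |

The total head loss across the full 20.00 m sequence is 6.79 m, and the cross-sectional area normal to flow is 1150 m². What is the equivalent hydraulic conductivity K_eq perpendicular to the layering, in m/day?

Flow is perpendicular to layering, so the layers act in series and the equivalent K is the thickness-weighted harmonic mean.
Total thickness L = 9.80 + 10.2 = 20.00 m.
Σ(b_i/K_i) = 9.80/107 + 10.2/0.000284 = 35916 d.
K_eq = L / Σ(b_i/K_i) = 20.00 / 35916 = 0.0005569 m/day.

0.000557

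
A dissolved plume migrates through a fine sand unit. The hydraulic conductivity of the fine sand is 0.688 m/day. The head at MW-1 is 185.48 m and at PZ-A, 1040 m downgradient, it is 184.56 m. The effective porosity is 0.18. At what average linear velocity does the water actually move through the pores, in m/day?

Hydraulic gradient i = (185.48 − 184.56) / 1040 = 0.92 / 1040 = 0.0008846.
Darcy flux q = K · i = 0.6880 × 0.0008846 = 0.0006086 m/day.
Seepage velocity v = q / n_e = 0.0006086 / 0.18 = 0.003381 m/day.

0.00338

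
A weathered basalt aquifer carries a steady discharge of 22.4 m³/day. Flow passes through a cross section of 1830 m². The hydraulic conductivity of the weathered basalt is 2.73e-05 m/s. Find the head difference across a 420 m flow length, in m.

2.18

Convert K: 2.73e-05 m/s × 86400 = 2.359 m/day.
From Q = K·A·i, i = Q / (K·A) = 22.4 / (2.359 × 1830) = 0.005189.
Head loss Δh = i · L = 0.005189 × 420 = 2.180 m.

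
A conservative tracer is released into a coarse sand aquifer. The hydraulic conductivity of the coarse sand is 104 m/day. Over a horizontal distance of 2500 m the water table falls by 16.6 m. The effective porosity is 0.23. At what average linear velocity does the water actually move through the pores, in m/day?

3.00

Hydraulic gradient i = Δh / L = 16.6 / 2500 = 0.006640.
Darcy flux q = K · i = 104.0 × 0.006640 = 0.6906 m/day.
Seepage velocity v = q / n_e = 0.6906 / 0.23 = 3.002 m/day.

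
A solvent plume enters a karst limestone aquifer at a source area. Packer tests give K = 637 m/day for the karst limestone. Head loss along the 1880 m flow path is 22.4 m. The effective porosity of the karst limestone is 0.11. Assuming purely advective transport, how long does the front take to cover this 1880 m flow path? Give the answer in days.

27.2

Hydraulic gradient i = Δh / L = 22.4 / 1880 = 0.01191.
Darcy flux q = K · i = 637.0 × 0.01191 = 7.590 m/day.
Seepage velocity v = q / n_e = 7.590 / 0.11 = 69.00 m/day.
Travel time t = L / v = 1880 / 69.00 = 27.25 days.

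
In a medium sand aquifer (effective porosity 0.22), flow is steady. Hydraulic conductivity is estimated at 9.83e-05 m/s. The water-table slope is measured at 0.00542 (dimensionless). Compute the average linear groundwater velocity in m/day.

0.209

Convert K: 9.83e-05 m/s × 86400 = 8.493 m/day.
Hydraulic gradient i = 0.00542.
Darcy flux q = K · i = 8.493 × 0.005420 = 0.04603 m/day.
Seepage velocity v = q / n_e = 0.04603 / 0.22 = 0.2092 m/day.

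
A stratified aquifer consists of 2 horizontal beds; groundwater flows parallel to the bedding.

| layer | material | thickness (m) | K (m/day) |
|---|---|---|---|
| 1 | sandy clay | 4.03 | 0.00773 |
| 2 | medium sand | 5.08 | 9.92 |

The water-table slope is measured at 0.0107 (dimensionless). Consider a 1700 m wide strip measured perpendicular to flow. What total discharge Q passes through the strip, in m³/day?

Flow is parallel to layering, so each bed carries its own Darcy discharge and the transmissivities add.
Σ(K_i·b_i) = 0.00773×4.03 + 9.92×5.08 = 50.42 m²/day.
Hydraulic gradient i = 0.0107.
Q = Σ(K_i·b_i) · W · i = 50.42 × 1700 × 0.01070 = 917.2 m³/day.

917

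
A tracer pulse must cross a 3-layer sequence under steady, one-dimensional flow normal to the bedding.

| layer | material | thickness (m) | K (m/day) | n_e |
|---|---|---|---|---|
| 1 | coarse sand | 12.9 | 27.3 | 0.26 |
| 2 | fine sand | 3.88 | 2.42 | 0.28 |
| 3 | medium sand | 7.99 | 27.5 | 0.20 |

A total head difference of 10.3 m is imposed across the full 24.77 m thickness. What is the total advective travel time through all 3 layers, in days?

With flow normal to the layers, continuity requires the same specific discharge q through every layer.
Σ(b_i/K_i) = 12.9/27.3 + 3.88/2.42 + 7.99/27.5 = 2.366 d.
q = Δh / Σ(b_i/K_i) = 10.3 / 2.366 = 4.353 m/day.
In each layer the seepage velocity is v_i = q/n_i, so the layer transit time is t_i = b_i·n_i / q:
  layer 1 (coarse sand): t_1 = 12.9 × 0.26 / 4.353 = 0.7706 d
  layer 2 (fine sand): t_2 = 3.88 × 0.28 / 4.353 = 0.2496 d
  layer 3 (medium sand): t_3 = 7.99 × 0.20 / 4.353 = 0.3671 d
Total t = Σ t_i = 1.387 days.

1.39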